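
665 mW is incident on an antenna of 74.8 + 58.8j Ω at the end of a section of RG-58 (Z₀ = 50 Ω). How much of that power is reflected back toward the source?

|Γ| = |(24.8 + j58.8)/(124.8 + j58.8)| = 0.463
|Γ|² = 0.214
P_refl = |Γ|²·P_inc = 142 mW, P_del = (1 − |Γ|²)·P_inc = 523 mW

P_reflected ≈ 142 mW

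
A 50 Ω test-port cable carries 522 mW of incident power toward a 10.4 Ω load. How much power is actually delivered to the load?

P_delivered ≈ 298 mW

Γ = (10.4 − 50)/(10.4 + 50) = -0.656
|Γ|² = 0.43
P_refl = |Γ|²·P_inc = 224 mW, P_del = (1 − |Γ|²)·P_inc = 298 mW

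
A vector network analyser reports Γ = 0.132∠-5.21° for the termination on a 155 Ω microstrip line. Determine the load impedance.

Z_L = Z_0·(1 + Γ)/(1 − Γ) = 155·(1.13 − j0.012)/(0.869 + j0.012)

Z_L ≈ 202 − j4.92 Ω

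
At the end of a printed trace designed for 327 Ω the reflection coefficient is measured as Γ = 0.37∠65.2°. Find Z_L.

Z_L = Z_0·(1 + Γ)/(1 − Γ) = 327·(1.16 + j0.336)/(0.845 − j0.336)

Z_L ≈ 341 + j266 Ω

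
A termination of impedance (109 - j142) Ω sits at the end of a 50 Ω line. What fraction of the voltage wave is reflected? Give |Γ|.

Γ = (Z_L − Z_0)/(Z_L + Z_0) = (59 − j142)/(159 − j142)
|Γ| = 154/213

|Γ| ≈ 0.721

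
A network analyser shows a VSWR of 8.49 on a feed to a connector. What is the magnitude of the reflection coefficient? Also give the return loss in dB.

|Γ| ≈ 0.789; return loss ≈ 2.06 dB

|Γ| = (S − 1)/(S + 1) = (8.49 − 1)/(8.49 + 1) = 7.49/9.49
RL = −20·log₁₀|Γ| = −20·log₁₀(0.789)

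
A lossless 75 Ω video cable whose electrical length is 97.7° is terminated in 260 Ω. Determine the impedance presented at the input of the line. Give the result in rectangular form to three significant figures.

Z_in ≈ 22 + j9.28 Ω

tan(βl) = tan(97.7°) = -7.4
Z_in = Z_0·(Z_L + jZ_0·tanβl)/(Z_0 + jZ_L·tanβl)
     = 75·(260 − j555)/(75 − j1920)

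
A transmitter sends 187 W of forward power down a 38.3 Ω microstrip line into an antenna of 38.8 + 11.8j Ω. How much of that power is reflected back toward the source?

|Γ| = |(0.5 + j11.8)/(77.1 + j11.8)| = 0.151
|Γ|² = 0.0229
P_refl = |Γ|²·P_inc = 4.29 W, P_del = (1 − |Γ|²)·P_inc = 183 W

P_reflected ≈ 4.29 W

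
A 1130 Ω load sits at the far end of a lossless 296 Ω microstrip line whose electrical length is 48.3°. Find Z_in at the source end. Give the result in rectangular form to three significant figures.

tan(βl) = tan(48.3°) = 1.12
Z_in = Z_0·(Z_L + jZ_0·tanβl)/(Z_0 + jZ_L·tanβl)
     = 296·(1130 + j332)/(296 + j1270)

Z_in ≈ 132 − j233 Ω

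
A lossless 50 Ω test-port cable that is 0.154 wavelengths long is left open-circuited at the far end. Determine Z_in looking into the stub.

βl = 2π × 0.154 = 55.4°
tan(βl) = 1.45
For an open-circuited stub, Z_in = −jZ_0·cot(βl) = −jZ_0/tan(βl)

Z_in ≈ −j34.4 Ω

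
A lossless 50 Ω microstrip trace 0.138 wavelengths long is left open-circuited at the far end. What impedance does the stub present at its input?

Z_in ≈ −j42.4 Ω

βl = 2π × 0.138 = 49.7°
tan(βl) = 1.18
For an open-circuited stub, Z_in = −jZ_0·cot(βl) = −jZ_0/tan(βl)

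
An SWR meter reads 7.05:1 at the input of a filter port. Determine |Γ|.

|Γ| = (S − 1)/(S + 1) = (7.05 − 1)/(7.05 + 1) = 6.05/8.05

|Γ| ≈ 0.752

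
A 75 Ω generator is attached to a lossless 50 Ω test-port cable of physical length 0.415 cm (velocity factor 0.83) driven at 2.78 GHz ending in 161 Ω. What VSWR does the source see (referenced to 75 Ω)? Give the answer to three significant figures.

λ = v/f = 0.83·c / 2.78 GHz = 0.0896 m
βl = 2π·l/λ = 2π × 0.0463 = 16.7°
tan(βl) = 0.3
Z_in = Z_0·(Z_L + jZ_0·tanβl)/(Z_0 + jZ_L·tanβl) = 90.9 − j72.7 Ω
Γ_s = (Z_in − Z_s)/(Z_in + Z_s) = (15.9 − j72.7)/(166 − j72.7), |Γ_s| = 0.411
VSWR = (1 + |Γ_s|)/(1 − |Γ_s|)

VSWR ≈ 2.39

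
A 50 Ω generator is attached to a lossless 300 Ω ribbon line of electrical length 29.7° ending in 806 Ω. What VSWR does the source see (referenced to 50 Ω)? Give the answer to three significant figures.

VSWR ≈ 12.8

tan(βl) = 0.57
Z_in = Z_0·(Z_L + jZ_0·tanβl)/(Z_0 + jZ_L·tanβl) = 319 − j318 Ω
Γ_s = (Z_in − Z_s)/(Z_in + Z_s) = (269 − j318)/(369 − j318), |Γ_s| = 0.855
VSWR = (1 + |Γ_s|)/(1 − |Γ_s|)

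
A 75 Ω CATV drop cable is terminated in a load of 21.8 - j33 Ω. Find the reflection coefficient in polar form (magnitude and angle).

Γ ≈ 0.612 ∠ -129°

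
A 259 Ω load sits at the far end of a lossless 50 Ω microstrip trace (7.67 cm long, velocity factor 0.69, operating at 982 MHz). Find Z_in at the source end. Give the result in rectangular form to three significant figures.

λ = v/f = 0.69·c / 982 MHz = 0.211 m
βl = 2π·l/λ = 2π × 0.364 = 131°
tan(βl) = tan(131°) = -1.15
Z_in = Z_0·(Z_L + jZ_0·tanβl)/(Z_0 + jZ_L·tanβl)
     = 50·(259 − j57.5)/(50 − j298)

Z_in ≈ 16.5 + j40.7 Ω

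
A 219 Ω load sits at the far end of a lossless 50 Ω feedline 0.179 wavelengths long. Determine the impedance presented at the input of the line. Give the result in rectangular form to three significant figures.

Z_in ≈ 13.9 − j22.4 Ω

βl = 2π × 0.179 = 64.4°
tan(βl) = tan(64.4°) = 2.09
Z_in = Z_0·(Z_L + jZ_0·tanβl)/(Z_0 + jZ_L·tanβl)
     = 50·(219 + j105)/(50 + j458)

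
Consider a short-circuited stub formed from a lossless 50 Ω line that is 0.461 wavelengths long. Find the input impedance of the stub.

βl = 2π × 0.461 = 166°
tan(βl) = -0.25
For a short-circuited stub, Z_in = jZ_0·tan(βl)

Z_in ≈ −j12.5 Ω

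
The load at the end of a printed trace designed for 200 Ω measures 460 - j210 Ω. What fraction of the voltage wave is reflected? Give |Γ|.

Γ = (Z_L − Z_0)/(Z_L + Z_0) = (260 − j210)/(660 − j210)
|Γ| = 334/693

|Γ| ≈ 0.483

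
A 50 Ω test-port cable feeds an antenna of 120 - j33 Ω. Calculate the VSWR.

Γ = (Z_L − Z_0)/(Z_L + Z_0) = (70 − j33)/(170 − j33)
|Γ| = 77.4/173 = 0.447
VSWR = (1 + |Γ|)/(1 − |Γ|) = 1.45/0.553

VSWR ≈ 2.62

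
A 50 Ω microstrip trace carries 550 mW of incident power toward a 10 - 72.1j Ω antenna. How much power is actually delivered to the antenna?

|Γ| = |(-40 − j72.1)/(60 − j72.1)| = 0.879
|Γ|² = 0.773
P_refl = |Γ|²·P_inc = 425 mW, P_del = (1 − |Γ|²)·P_inc = 125 mW

P_delivered ≈ 125 mW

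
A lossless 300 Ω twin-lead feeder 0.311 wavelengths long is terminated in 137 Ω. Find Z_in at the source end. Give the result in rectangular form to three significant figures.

βl = 2π × 0.311 = 112°
tan(βl) = tan(112°) = -2.48
Z_in = Z_0·(Z_L + jZ_0·tanβl)/(Z_0 + jZ_L·tanβl)
     = 300·(137 − j744)/(300 − j340)

Z_in ≈ 429 − j258 Ω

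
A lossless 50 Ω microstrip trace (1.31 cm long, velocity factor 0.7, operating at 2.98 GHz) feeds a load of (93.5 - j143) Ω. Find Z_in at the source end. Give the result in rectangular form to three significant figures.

λ = v/f = 0.7·c / 2.98 GHz = 0.0705 m
βl = 2π·l/λ = 2π × 0.186 = 66.9°
tan(βl) = tan(66.9°) = 2.35
Z_in = Z_0·(Z_L + jZ_0·tanβl)/(Z_0 + jZ_L·tanβl)
     = 50·(93.5 − j25.7)/(386 + j219)

Z_in ≈ 7.73 − j7.72 Ω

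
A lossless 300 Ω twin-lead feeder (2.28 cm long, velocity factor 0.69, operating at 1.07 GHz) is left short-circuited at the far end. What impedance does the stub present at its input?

λ = v/f = 0.69·c / 1.07 GHz = 0.193 m
βl = 2π·l/λ = 2π × 0.118 = 42.4°
tan(βl) = 0.914
For a short-circuited stub, Z_in = jZ_0·tan(βl)

Z_in ≈ +j274 Ω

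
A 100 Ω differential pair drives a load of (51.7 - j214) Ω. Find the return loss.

Γ = (-48.3 − j214)/(151.7 − j214), |Γ| = 0.836
RL = −20·log₁₀|Γ| = −20·log₁₀(0.836)

RL ≈ 1.55 dB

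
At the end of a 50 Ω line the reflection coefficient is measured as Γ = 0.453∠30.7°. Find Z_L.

Z_L = Z_0·(1 + Γ)/(1 − Γ) = 50·(1.39 + j0.231)/(0.61 − j0.231)

Z_L ≈ 93.2 + j54.3 Ω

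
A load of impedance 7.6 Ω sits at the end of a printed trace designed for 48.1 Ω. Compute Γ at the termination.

Γ = (Z_L − Z_0)/(Z_L + Z_0) = (7.6 − 48.1)/(7.6 + 48.1) = -40.5/55.7

Γ = -0.727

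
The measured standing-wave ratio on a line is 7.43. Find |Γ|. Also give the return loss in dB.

|Γ| = (S − 1)/(S + 1) = (7.43 − 1)/(7.43 + 1) = 6.43/8.43
RL = −20·log₁₀|Γ| = −20·log₁₀(0.763)

|Γ| ≈ 0.763; return loss ≈ 2.35 dB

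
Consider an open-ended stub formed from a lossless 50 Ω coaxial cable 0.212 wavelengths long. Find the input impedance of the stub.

Z_in ≈ −j12.2 Ω

βl = 2π × 0.212 = 76.3°
tan(βl) = 4.11
For an open-ended stub, Z_in = −jZ_0·cot(βl) = −jZ_0/tan(βl)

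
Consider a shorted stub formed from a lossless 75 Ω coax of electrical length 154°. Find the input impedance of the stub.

Z_in ≈ −j36.6 Ω

tan(βl) = -0.488
For a shorted stub, Z_in = jZ_0·tan(βl)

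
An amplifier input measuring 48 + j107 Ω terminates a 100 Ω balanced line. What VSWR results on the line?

VSWR ≈ 4.74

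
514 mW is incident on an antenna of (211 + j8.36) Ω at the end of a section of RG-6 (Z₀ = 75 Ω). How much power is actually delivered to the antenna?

P_delivered ≈ 397 mW

|Γ| = |(136 + j8.36)/(286 + j8.36)| = 0.476
|Γ|² = 0.227
P_refl = |Γ|²·P_inc = 117 mW, P_del = (1 − |Γ|²)·P_inc = 397 mW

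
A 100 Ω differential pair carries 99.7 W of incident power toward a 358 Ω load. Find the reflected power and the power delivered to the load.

Γ = (358 − 100)/(358 + 100) = 0.563
|Γ|² = 0.317
P_refl = |Γ|²·P_inc = 31.6 W, P_del = (1 − |Γ|²)·P_inc = 68.1 W

P_reflected ≈ 31.6 W; P_delivered ≈ 68.1 W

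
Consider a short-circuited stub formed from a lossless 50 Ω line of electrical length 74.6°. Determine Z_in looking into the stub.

tan(βl) = 3.63
For a short-circuited stub, Z_in = jZ_0·tan(βl)

Z_in ≈ +j182 Ω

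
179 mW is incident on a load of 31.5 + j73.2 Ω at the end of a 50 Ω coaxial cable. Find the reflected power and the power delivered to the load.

P_reflected ≈ 85 mW; P_delivered ≈ 94 mW

|Γ| = |(-18.5 + j73.2)/(81.5 + j73.2)| = 0.689
|Γ|² = 0.475
P_refl = |Γ|²·P_inc = 85 mW, P_del = (1 − |Γ|²)·P_inc = 94 mW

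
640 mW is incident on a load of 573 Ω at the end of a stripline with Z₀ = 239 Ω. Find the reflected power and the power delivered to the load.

Γ = (573 − 239)/(573 + 239) = 0.411
|Γ|² = 0.169
P_refl = |Γ|²·P_inc = 108 mW, P_del = (1 − |Γ|²)·P_inc = 532 mW

P_reflected ≈ 108 mW; P_delivered ≈ 532 mW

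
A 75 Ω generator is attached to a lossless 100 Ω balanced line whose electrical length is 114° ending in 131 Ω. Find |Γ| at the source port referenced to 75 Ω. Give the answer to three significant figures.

tan(βl) = -2.25
Z_in = Z_0·(Z_L + jZ_0·tanβl)/(Z_0 + jZ_L·tanβl) = 82 + j16.7 Ω
Γ_s = (Z_in − Z_s)/(Z_in + Z_s) = (7 + j16.7)/(157 + j16.7), |Γ_s| = 0.114

|Γ| ≈ 0.114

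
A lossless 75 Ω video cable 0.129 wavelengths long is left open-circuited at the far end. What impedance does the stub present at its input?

βl = 2π × 0.129 = 46.4°
tan(βl) = 1.05
For an open-circuited stub, Z_in = −jZ_0·cot(βl) = −jZ_0/tan(βl)

Z_in ≈ −j71.3 Ω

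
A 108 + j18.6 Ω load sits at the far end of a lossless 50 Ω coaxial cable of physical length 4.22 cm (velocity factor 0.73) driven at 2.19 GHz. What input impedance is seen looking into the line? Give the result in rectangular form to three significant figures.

λ = v/f = 0.73·c / 2.19 GHz = 0.1 m
βl = 2π·l/λ = 2π × 0.422 = 152°
tan(βl) = tan(152°) = -0.534
Z_in = Z_0·(Z_L + jZ_0·tanβl)/(Z_0 + jZ_L·tanβl)
     = 50·(108 − j8.08)/(59.9 − j57.6)

Z_in ≈ 50.2 + j41.5 Ω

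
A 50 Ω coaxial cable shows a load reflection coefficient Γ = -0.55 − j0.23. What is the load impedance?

Z_L ≈ 13.1 − j9.37 Ω

Z_L = Z_0·(1 + Γ)/(1 − Γ) = 50·(0.45 − j0.23)/(1.55 + j0.23)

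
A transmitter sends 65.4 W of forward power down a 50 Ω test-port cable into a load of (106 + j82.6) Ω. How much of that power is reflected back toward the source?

P_reflected ≈ 20.9 W

|Γ| = |(56 + j82.6)/(156 + j82.6)| = 0.565
|Γ|² = 0.32
P_refl = |Γ|²·P_inc = 20.9 W, P_del = (1 − |Γ|²)·P_inc = 44.5 W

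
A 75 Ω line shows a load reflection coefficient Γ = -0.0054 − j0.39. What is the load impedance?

Z_L = Z_0·(1 + Γ)/(1 − Γ) = 75·(0.995 − j0.39)/(1.01 + j0.39)

Z_L ≈ 54.7 − j50.3 Ω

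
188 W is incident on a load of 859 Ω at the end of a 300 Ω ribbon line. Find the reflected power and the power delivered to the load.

Γ = (859 − 300)/(859 + 300) = 0.482
|Γ|² = 0.233
P_refl = |Γ|²·P_inc = 43.7 W, P_del = (1 − |Γ|²)·P_inc = 144 W

P_reflected ≈ 43.7 W; P_delivered ≈ 144 W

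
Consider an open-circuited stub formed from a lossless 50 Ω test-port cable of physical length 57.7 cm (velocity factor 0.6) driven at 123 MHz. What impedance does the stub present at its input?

λ = v/f = 0.6·c / 123 MHz = 1.46 m
βl = 2π·l/λ = 2π × 0.394 = 142°
tan(βl) = -0.783
For an open-circuited stub, Z_in = −jZ_0·cot(βl) = −jZ_0/tan(βl)

Z_in ≈ +j63.9 Ω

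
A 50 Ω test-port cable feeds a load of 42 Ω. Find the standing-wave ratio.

Γ = (42 − 50)/(42 + 50) = -0.087
VSWR = (1 + 0.087)/(1 − 0.087)

VSWR ≈ 1.19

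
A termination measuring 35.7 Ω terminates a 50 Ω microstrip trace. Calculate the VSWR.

Γ = (35.7 − 50)/(35.7 + 50) = -0.167
VSWR = (1 + 0.167)/(1 − 0.167)

VSWR ≈ 1.4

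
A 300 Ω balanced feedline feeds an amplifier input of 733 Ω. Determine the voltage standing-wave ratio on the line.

Γ = (733 − 300)/(733 + 300) = 0.419
VSWR = (1 + 0.419)/(1 − 0.419)

VSWR ≈ 2.44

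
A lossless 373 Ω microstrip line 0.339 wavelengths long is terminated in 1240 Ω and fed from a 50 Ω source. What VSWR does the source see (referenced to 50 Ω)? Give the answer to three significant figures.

VSWR ≈ 8.81

βl = 2π × 0.339 = 122°
tan(βl) = -1.6
Z_in = Z_0·(Z_L + jZ_0·tanβl)/(Z_0 + jZ_L·tanβl) = 151 + j205 Ω
Γ_s = (Z_in − Z_s)/(Z_in + Z_s) = (101 + j205)/(201 + j205), |Γ_s| = 0.796
VSWR = (1 + |Γ_s|)/(1 − |Γ_s|)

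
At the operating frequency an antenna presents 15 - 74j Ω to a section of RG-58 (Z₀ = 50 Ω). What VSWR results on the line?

VSWR ≈ 10.8

Γ = (Z_L − Z_0)/(Z_L + Z_0) = (-35 − j74)/(65 − j74)
|Γ| = 81.9/98.5 = 0.831
VSWR = (1 + |Γ|)/(1 − |Γ|) = 1.83/0.169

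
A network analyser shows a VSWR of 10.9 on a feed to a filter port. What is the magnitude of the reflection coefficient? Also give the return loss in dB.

|Γ| = (S − 1)/(S + 1) = (10.9 − 1)/(10.9 + 1) = 9.9/11.9
RL = −20·log₁₀|Γ| = −20·log₁₀(0.832)

|Γ| ≈ 0.832; return loss ≈ 1.6 dB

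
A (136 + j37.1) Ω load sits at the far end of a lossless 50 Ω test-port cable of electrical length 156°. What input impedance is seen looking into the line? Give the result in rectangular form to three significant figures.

tan(βl) = tan(156°) = -0.445
Z_in = Z_0·(Z_L + jZ_0·tanβl)/(Z_0 + jZ_L·tanβl)
     = 50·(136 + j14.8)/(66.5 − j60.6)

Z_in ≈ 50.4 + j57 Ω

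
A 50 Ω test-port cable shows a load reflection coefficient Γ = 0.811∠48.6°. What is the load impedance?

Z_L ≈ 29.3 + j104 Ω

Z_L = Z_0·(1 + Γ)/(1 − Γ) = 50·(1.54 + j0.608)/(0.464 − j0.608)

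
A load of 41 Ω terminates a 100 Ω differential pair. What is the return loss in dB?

RL ≈ 7.57 dB

Γ = (41 − 100)/(41 + 100) = -0.418
RL = −20·log₁₀|Γ| = −20·log₁₀(0.418)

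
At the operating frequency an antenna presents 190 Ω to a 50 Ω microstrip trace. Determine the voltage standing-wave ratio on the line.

VSWR ≈ 3.8

Γ = (190 − 50)/(190 + 50) = 0.583
VSWR = (1 + 0.583)/(1 − 0.583)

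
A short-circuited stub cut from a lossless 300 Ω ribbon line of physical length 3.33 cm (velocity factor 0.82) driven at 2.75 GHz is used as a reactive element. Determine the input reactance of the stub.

λ = v/f = 0.82·c / 2.75 GHz = 0.0895 m
βl = 2π·l/λ = 2π × 0.372 = 134°
tan(βl) = -1.04
For a short-circuited stub, Z_in = jZ_0·tan(βl)

X_in ≈ -311 Ω (capacitive)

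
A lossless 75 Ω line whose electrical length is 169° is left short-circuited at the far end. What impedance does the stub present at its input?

tan(βl) = -0.194
For a short-circuited stub, Z_in = jZ_0·tan(βl)

Z_in ≈ −j14.6 Ω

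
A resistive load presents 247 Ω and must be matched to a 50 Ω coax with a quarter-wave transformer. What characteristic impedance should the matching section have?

Z_qwt = √(Z_0·R_L) = √(50 × 247) = √12350

Z_qwt ≈ 111 Ω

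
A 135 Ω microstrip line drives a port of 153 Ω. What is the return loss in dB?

Γ = (153 − 135)/(153 + 135) = 0.0625
RL = −20·log₁₀|Γ| = −20·log₁₀(0.0625)

RL ≈ 24.1 dB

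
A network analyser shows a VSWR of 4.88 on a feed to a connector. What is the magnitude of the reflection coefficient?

|Γ| ≈ 0.66

|Γ| = (S − 1)/(S + 1) = (4.88 − 1)/(4.88 + 1) = 3.88/5.88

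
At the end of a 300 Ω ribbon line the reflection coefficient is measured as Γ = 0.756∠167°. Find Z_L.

Z_L = Z_0·(1 + Γ)/(1 − Γ) = 300·(0.263 + j0.17)/(1.74 − j0.17)

Z_L ≈ 42.2 + j33.5 Ω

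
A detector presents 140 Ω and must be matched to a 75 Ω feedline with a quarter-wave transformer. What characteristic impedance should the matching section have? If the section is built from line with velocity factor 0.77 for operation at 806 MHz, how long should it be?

Z_qwt ≈ 102 Ω; length ≈ 7.17 cm

Z_qwt = √(Z_0·R_L) = √(75 × 140) = √10500
λ = 0.77·c/f = 0.287 m, so l = λ/4 = 0.0717 m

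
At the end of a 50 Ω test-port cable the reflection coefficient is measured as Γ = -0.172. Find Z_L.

Z_L ≈ 35.3 Ω

Z_L = Z_0·(1 + Γ)/(1 − Γ) = 50·(0.828)/(1.17)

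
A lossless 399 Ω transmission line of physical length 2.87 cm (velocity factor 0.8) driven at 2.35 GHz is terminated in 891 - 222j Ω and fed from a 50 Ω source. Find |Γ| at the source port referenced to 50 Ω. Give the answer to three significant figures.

λ = v/f = 0.8·c / 2.35 GHz = 0.102 m
βl = 2π·l/λ = 2π × 0.281 = 101°
tan(βl) = -5.07
Z_in = Z_0·(Z_L + jZ_0·tanβl)/(Z_0 + jZ_L·tanβl) = 181 + j108 Ω
Γ_s = (Z_in − Z_s)/(Z_in + Z_s) = (131 + j108)/(231 + j108), |Γ_s| = 0.666

|Γ| ≈ 0.666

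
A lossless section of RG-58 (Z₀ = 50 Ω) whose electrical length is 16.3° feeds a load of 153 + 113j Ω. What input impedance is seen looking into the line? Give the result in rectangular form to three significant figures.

Z_in ≈ 181 − j102 Ω

tan(βl) = tan(16.3°) = 0.292
Z_in = Z_0·(Z_L + jZ_0·tanβl)/(Z_0 + jZ_L·tanβl)
     = 50·(153 + j128)/(17 + j44.7)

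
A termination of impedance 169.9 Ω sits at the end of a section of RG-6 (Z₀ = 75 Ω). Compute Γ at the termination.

Γ = (Z_L − Z_0)/(Z_L + Z_0) = (169.9 − 75)/(169.9 + 75) = 94.9/244.9

Γ = 0.388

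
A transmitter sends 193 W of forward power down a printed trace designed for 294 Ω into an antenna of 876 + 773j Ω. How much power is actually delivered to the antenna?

P_delivered ≈ 101 W

|Γ| = |(582 + j773)/(1170 + j773)| = 0.69
|Γ|² = 0.476
P_refl = |Γ|²·P_inc = 91.9 W, P_del = (1 − |Γ|²)·P_inc = 101 W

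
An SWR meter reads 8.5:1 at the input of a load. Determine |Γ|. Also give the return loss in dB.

|Γ| ≈ 0.789; return loss ≈ 2.05 dB

|Γ| = (S − 1)/(S + 1) = (8.5 − 1)/(8.5 + 1) = 7.5/9.5
RL = −20·log₁₀|Γ| = −20·log₁₀(0.789)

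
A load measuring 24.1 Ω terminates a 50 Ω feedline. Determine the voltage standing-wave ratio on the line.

VSWR ≈ 2.07

For a purely resistive load, VSWR = R_L/Z_0 or Z_0/R_L (whichever > 1) = 50/24.1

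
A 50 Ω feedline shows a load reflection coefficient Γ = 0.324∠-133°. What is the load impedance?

Z_L = Z_0·(1 + Γ)/(1 − Γ) = 50·(0.779 − j0.237)/(1.22 + j0.237)

Z_L ≈ 28.9 − j15.3 Ω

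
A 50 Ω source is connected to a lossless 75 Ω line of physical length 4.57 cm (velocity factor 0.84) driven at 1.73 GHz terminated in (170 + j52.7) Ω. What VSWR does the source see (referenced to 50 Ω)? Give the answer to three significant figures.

VSWR ≈ 1.85

λ = v/f = 0.84·c / 1.73 GHz = 0.146 m
βl = 2π·l/λ = 2π × 0.314 = 113°
tan(βl) = -2.36
Z_in = Z_0·(Z_L + jZ_0·tanβl)/(Z_0 + jZ_L·tanβl) = 31.3 + j16.2 Ω
Γ_s = (Z_in − Z_s)/(Z_in + Z_s) = (-18.7 + j16.2)/(81.3 + j16.2), |Γ_s| = 0.299
VSWR = (1 + |Γ_s|)/(1 − |Γ_s|)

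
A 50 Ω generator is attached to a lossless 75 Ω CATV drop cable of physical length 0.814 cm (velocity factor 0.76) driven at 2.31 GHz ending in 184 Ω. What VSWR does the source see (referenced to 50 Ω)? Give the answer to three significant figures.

VSWR ≈ 3.22

λ = v/f = 0.76·c / 2.31 GHz = 0.0987 m
βl = 2π·l/λ = 2π × 0.0825 = 29.7°
tan(βl) = 0.57
Z_in = Z_0·(Z_L + jZ_0·tanβl)/(Z_0 + jZ_L·tanβl) = 82.5 − j72.6 Ω
Γ_s = (Z_in − Z_s)/(Z_in + Z_s) = (32.5 − j72.6)/(132 − j72.6), |Γ_s| = 0.526
VSWR = (1 + |Γ_s|)/(1 − |Γ_s|)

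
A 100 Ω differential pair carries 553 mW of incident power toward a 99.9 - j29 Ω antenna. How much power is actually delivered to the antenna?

|Γ| = |(-0.1 − j29)/(199.9 − j29)| = 0.144
|Γ|² = 0.0206
P_refl = |Γ|²·P_inc = 11.4 mW, P_del = (1 − |Γ|²)·P_inc = 542 mW

P_delivered ≈ 542 mW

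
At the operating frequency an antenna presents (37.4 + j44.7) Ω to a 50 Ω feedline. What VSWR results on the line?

Γ = (Z_L − Z_0)/(Z_L + Z_0) = (-12.6 + j44.7)/(87.4 + j44.7)
|Γ| = 46.4/98.2 = 0.473
VSWR = (1 + |Γ|)/(1 − |Γ|) = 1.47/0.527

VSWR ≈ 2.8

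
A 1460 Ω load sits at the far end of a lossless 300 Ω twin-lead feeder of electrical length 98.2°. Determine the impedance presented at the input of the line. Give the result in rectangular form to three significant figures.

Z_in ≈ 62.9 + j41.4 Ω

tan(βl) = tan(98.2°) = -6.94
Z_in = Z_0·(Z_L + jZ_0·tanβl)/(Z_0 + jZ_L·tanβl)
     = 300·(1460 − j2080)/(300 − j10100)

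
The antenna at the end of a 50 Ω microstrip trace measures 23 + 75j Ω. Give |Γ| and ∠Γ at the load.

Γ ≈ 0.762 ∠ 64°

Γ = (Z_L − Z_0)/(Z_L + Z_0) = (-27 + j75)/(73 + j75)
|Γ| = 79.7/105 = 0.762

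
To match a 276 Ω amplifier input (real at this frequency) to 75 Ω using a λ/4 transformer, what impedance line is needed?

Z_qwt = √(Z_0·R_L) = √(75 × 276) = √20700

Z_qwt ≈ 144 Ω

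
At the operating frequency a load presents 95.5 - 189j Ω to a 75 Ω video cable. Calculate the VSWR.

VSWR ≈ 6.9

Γ = (Z_L − Z_0)/(Z_L + Z_0) = (20.5 − j189)/(170.5 − j189)
|Γ| = 190/255 = 0.747
VSWR = (1 + |Γ|)/(1 − |Γ|) = 1.75/0.253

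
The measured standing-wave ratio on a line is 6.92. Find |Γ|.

|Γ| ≈ 0.747

|Γ| = (S − 1)/(S + 1) = (6.92 − 1)/(6.92 + 1) = 5.92/7.92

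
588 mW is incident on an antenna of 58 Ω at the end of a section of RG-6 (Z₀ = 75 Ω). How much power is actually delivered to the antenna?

P_delivered ≈ 578 mW

Γ = (58 − 75)/(58 + 75) = -0.128
|Γ|² = 0.0163
P_refl = |Γ|²·P_inc = 9.61 mW, P_del = (1 − |Γ|²)·P_inc = 578 mW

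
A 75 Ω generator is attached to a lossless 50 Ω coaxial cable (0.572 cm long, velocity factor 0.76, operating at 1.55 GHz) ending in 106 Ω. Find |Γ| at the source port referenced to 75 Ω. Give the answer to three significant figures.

|Γ| ≈ 0.219

λ = v/f = 0.76·c / 1.55 GHz = 0.147 m
βl = 2π·l/λ = 2π × 0.0389 = 14°
tan(βl) = 0.249
Z_in = Z_0·(Z_L + jZ_0·tanβl)/(Z_0 + jZ_L·tanβl) = 88 − j34 Ω
Γ_s = (Z_in − Z_s)/(Z_in + Z_s) = (13 − j34)/(163 − j34), |Γ_s| = 0.219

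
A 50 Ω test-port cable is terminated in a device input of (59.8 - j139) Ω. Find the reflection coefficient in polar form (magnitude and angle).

Γ = (Z_L − Z_0)/(Z_L + Z_0) = (9.8 − j139)/(109.8 − j139)
|Γ| = 139/177 = 0.787

Γ ≈ 0.787 ∠ -34.3°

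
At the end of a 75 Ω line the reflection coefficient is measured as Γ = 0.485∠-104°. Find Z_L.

Z_L = Z_0·(1 + Γ)/(1 − Γ) = 75·(0.883 − j0.471)/(1.12 + j0.471)

Z_L ≈ 39 − j48 Ω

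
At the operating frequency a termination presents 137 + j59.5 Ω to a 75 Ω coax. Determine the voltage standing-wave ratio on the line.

Γ = (Z_L − Z_0)/(Z_L + Z_0) = (62 + j59.5)/(212 + j59.5)
|Γ| = 85.9/220 = 0.39
VSWR = (1 + |Γ|)/(1 − |Γ|) = 1.39/0.61

VSWR ≈ 2.28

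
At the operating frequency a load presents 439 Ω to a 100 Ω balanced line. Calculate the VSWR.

VSWR ≈ 4.39

For a purely resistive load, VSWR = R_L/Z_0 or Z_0/R_L (whichever > 1) = 439/100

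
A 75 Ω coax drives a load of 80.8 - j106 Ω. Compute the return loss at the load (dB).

RL ≈ 4.98 dB

Γ = (5.8 − j106)/(155.8 − j106), |Γ| = 0.563
RL = −20·log₁₀|Γ| = −20·log₁₀(0.563)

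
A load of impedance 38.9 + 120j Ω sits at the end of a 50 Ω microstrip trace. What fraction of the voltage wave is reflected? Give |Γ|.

|Γ| ≈ 0.807

Γ = (Z_L − Z_0)/(Z_L + Z_0) = (-11.1 + j120)/(88.9 + j120)
|Γ| = 121/149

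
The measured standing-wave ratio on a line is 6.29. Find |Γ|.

|Γ| = (S − 1)/(S + 1) = (6.29 − 1)/(6.29 + 1) = 5.29/7.29

|Γ| ≈ 0.726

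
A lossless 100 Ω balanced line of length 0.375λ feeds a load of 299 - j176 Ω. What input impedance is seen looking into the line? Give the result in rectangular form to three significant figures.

βl = 2π × 0.375 = 135°
tan(βl) = tan(135°) = -1
Z_in = Z_0·(Z_L + jZ_0·tanβl)/(Z_0 + jZ_L·tanβl)
     = 100·(299 − j276)/(-76 − j299)

Z_in ≈ 62.8 + j116 Ω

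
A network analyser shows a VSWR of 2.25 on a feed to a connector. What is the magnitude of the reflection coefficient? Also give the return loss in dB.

|Γ| ≈ 0.385; return loss ≈ 8.3 dB

|Γ| = (S − 1)/(S + 1) = (2.25 − 1)/(2.25 + 1) = 1.25/3.25
RL = −20·log₁₀|Γ| = −20·log₁₀(0.385)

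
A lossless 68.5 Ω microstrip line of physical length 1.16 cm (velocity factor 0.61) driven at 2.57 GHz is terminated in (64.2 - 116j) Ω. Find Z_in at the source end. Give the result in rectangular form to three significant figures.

λ = v/f = 0.61·c / 2.57 GHz = 0.0712 m
βl = 2π·l/λ = 2π × 0.163 = 58.6°
tan(βl) = tan(58.6°) = 1.64
Z_in = Z_0·(Z_L + jZ_0·tanβl)/(Z_0 + jZ_L·tanβl)
     = 68.5·(64.2 − j3.57)/(259 + j105)

Z_in ≈ 14.2 − j6.74 Ω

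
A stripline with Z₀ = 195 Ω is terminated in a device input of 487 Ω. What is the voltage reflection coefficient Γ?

Γ = 0.428

Γ = (Z_L − Z_0)/(Z_L + Z_0) = (487 − 195)/(487 + 195) = 292/682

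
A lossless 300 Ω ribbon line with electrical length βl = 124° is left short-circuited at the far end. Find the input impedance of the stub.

Z_in ≈ −j445 Ω

tan(βl) = -1.48
For a short-circuited stub, Z_in = jZ_0·tan(βl)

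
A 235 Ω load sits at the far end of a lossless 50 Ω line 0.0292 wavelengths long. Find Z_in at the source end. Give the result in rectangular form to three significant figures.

βl = 2π × 0.0292 = 10.5°
tan(βl) = tan(10.5°) = 0.186
Z_in = Z_0·(Z_L + jZ_0·tanβl)/(Z_0 + jZ_L·tanβl)
     = 50·(235 + j9.28)/(50 + j43.6)

Z_in ≈ 138 − j111 Ω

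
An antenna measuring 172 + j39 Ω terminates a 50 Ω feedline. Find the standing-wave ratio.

VSWR ≈ 3.63

Γ = (Z_L − Z_0)/(Z_L + Z_0) = (122 + j39)/(222 + j39)
|Γ| = 128/225 = 0.568
VSWR = (1 + |Γ|)/(1 − |Γ|) = 1.57/0.432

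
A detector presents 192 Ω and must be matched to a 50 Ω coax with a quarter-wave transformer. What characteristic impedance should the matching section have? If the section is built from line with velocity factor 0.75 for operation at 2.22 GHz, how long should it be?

Z_qwt = √(Z_0·R_L) = √(50 × 192) = √9600
λ = 0.75·c/f = 0.101 m, so l = λ/4 = 0.0253 m

Z_qwt ≈ 98 Ω; length ≈ 2.53 cm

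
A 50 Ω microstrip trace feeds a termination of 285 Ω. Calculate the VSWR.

VSWR ≈ 5.7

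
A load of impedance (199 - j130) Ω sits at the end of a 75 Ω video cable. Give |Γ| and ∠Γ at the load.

Γ = (Z_L − Z_0)/(Z_L + Z_0) = (124 − j130)/(274 − j130)
|Γ| = 180/303 = 0.592

Γ ≈ 0.592 ∠ -21°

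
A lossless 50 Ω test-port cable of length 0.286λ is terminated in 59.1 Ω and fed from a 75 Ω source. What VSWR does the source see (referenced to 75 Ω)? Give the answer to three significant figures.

VSWR ≈ 1.75

βl = 2π × 0.286 = 103°
tan(βl) = -4.35
Z_in = Z_0·(Z_L + jZ_0·tanβl)/(Z_0 + jZ_L·tanβl) = 42.9 + j3.15 Ω
Γ_s = (Z_in − Z_s)/(Z_in + Z_s) = (-32.1 + j3.15)/(118 + j3.15), |Γ_s| = 0.273
VSWR = (1 + |Γ_s|)/(1 − |Γ_s|)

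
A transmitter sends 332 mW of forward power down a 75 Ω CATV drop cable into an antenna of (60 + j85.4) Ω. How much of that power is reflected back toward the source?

|Γ| = |(-15 + j85.4)/(135 + j85.4)| = 0.543
|Γ|² = 0.295
P_refl = |Γ|²·P_inc = 97.8 mW, P_del = (1 − |Γ|²)·P_inc = 234 mW

P_reflected ≈ 97.8 mW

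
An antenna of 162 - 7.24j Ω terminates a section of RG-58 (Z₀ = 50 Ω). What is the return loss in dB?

Γ = (112 − j7.24)/(212 − j7.24), |Γ| = 0.529
RL = −20·log₁₀|Γ| = −20·log₁₀(0.529)

RL ≈ 5.53 dB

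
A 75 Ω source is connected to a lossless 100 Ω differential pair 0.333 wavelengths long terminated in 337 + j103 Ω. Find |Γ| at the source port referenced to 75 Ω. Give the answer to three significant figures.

|Γ| ≈ 0.522

βl = 2π × 0.333 = 120°
tan(βl) = -1.74
Z_in = Z_0·(Z_L + jZ_0·tanβl)/(Z_0 + jZ_L·tanβl) = 32.2 + j42.1 Ω
Γ_s = (Z_in − Z_s)/(Z_in + Z_s) = (-42.8 + j42.1)/(107 + j42.1), |Γ_s| = 0.522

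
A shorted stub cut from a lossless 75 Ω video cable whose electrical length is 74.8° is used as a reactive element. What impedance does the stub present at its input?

tan(βl) = 3.68
For a shorted stub, Z_in = jZ_0·tan(βl)

Z_in ≈ +j276 Ω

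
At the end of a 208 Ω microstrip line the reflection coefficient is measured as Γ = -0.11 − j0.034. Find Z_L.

Z_L ≈ 166 − j11.5 Ω

Z_L = Z_0·(1 + Γ)/(1 − Γ) = 208·(0.89 − j0.034)/(1.11 + j0.034)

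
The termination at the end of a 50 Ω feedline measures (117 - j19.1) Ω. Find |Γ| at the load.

|Γ| ≈ 0.414

Γ = (Z_L − Z_0)/(Z_L + Z_0) = (67 − j19.1)/(167 − j19.1)
|Γ| = 69.7/168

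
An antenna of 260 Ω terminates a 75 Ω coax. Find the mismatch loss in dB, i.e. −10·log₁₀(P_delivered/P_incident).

mismatch loss ≈ 1.58 dB

Γ = (260 − 75)/(260 + 75) = 0.552
|Γ|² = 0.305, so P_del/P_inc = 1 − |Γ|² = 0.695
ML = −10·log₁₀(1 − |Γ|²)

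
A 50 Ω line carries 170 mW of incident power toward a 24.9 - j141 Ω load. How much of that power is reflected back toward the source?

P_reflected ≈ 137 mW

|Γ| = |(-25.1 − j141)/(74.9 − j141)| = 0.897
|Γ|² = 0.805
P_refl = |Γ|²·P_inc = 137 mW, P_del = (1 − |Γ|²)·P_inc = 33.2 mW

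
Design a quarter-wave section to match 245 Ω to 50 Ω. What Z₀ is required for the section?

Z_qwt ≈ 111 Ω

Z_qwt = √(Z_0·R_L) = √(50 × 245) = √12250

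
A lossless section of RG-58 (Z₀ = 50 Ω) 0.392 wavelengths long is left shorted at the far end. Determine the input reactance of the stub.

βl = 2π × 0.392 = 141°
tan(βl) = -0.806
For a shorted stub, Z_in = jZ_0·tan(βl)

X_in ≈ -40.3 Ω (capacitive)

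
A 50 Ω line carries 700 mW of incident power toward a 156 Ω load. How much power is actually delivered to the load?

Γ = (156 − 50)/(156 + 50) = 0.515
|Γ|² = 0.265
P_refl = |Γ|²·P_inc = 185 mW, P_del = (1 − |Γ|²)·P_inc = 515 mW

P_delivered ≈ 515 mW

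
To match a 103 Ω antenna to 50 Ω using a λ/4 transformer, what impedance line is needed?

Z_qwt ≈ 71.8 Ω

Z_qwt = √(Z_0·R_L) = √(50 × 103) = √5150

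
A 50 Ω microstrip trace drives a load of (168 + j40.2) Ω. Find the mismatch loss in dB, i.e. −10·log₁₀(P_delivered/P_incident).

mismatch loss ≈ 1.65 dB

Γ = (118 + j40.2)/(218 + j40.2), |Γ| = 0.562
|Γ|² = 0.316, so P_del/P_inc = 1 − |Γ|² = 0.684
ML = −10·log₁₀(1 − |Γ|²)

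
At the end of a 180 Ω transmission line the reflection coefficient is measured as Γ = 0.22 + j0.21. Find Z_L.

Z_L ≈ 250 + j116 Ω

Z_L = Z_0·(1 + Γ)/(1 − Γ) = 180·(1.22 + j0.21)/(0.78 − j0.21)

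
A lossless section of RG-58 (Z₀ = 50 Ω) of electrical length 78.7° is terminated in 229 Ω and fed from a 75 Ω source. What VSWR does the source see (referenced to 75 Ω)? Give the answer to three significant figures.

VSWR ≈ 6.73

tan(βl) = 5
Z_in = Z_0·(Z_L + jZ_0·tanβl)/(Z_0 + jZ_L·tanβl) = 11.3 − j9.5 Ω
Γ_s = (Z_in − Z_s)/(Z_in + Z_s) = (-63.7 − j9.5)/(86.3 − j9.5), |Γ_s| = 0.741
VSWR = (1 + |Γ_s|)/(1 − |Γ_s|)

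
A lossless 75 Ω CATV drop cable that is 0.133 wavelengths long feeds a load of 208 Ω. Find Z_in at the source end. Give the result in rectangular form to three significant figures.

βl = 2π × 0.133 = 47.9°
tan(βl) = tan(47.9°) = 1.11
Z_in = Z_0·(Z_L + jZ_0·tanβl)/(Z_0 + jZ_L·tanβl)
     = 75·(208 + j82.9)/(75 + j230)

Z_in ≈ 44.4 − j53.3 Ω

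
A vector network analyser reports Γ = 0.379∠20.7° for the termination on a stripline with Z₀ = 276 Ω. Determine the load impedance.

Z_L ≈ 544 + j170 Ω

Z_L = Z_0·(1 + Γ)/(1 − Γ) = 276·(1.35 + j0.134)/(0.645 − j0.134)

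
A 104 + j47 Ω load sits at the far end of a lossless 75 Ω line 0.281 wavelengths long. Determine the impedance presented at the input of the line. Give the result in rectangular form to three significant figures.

Z_in ≈ 41.5 − j9.88 Ω

βl = 2π × 0.281 = 101°
tan(βl) = tan(101°) = -5.07
Z_in = Z_0·(Z_L + jZ_0·tanβl)/(Z_0 + jZ_L·tanβl)
     = 75·(104 − j333)/(313 − j527)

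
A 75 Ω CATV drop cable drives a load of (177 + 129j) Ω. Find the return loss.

RL ≈ 4.72 dB

Γ = (102 + j129)/(252 + j129), |Γ| = 0.581
RL = −20·log₁₀|Γ| = −20·log₁₀(0.581)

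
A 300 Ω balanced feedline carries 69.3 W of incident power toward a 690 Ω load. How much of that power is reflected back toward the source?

P_reflected ≈ 10.8 W

Γ = (690 − 300)/(690 + 300) = 0.394
|Γ|² = 0.155
P_refl = |Γ|²·P_inc = 10.8 W, P_del = (1 − |Γ|²)·P_inc = 58.5 W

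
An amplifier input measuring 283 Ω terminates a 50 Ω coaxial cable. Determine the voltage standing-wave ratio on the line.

VSWR ≈ 5.66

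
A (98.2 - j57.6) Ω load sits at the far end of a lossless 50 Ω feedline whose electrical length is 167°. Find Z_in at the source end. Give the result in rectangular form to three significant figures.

tan(βl) = tan(167°) = -0.231
Z_in = Z_0·(Z_L + jZ_0·tanβl)/(Z_0 + jZ_L·tanβl)
     = 50·(98.2 − j69.1)/(36.7 − j22.7)

Z_in ≈ 139 − j8.37 Ω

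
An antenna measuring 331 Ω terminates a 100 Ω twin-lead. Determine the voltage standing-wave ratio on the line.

Γ = (331 − 100)/(331 + 100) = 0.536
VSWR = (1 + 0.536)/(1 − 0.536)

VSWR ≈ 3.31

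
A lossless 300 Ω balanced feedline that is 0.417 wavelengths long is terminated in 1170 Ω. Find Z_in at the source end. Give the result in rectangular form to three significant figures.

βl = 2π × 0.417 = 150°
tan(βl) = tan(150°) = -0.575
Z_in = Z_0·(Z_L + jZ_0·tanβl)/(Z_0 + jZ_L·tanβl)
     = 300·(1170 − j172)/(300 − j672)

Z_in ≈ 258 + j407 Ω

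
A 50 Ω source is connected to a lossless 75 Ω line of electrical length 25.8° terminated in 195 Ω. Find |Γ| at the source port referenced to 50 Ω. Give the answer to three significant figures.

|Γ| ≈ 0.558

tan(βl) = 0.483
Z_in = Z_0·(Z_L + jZ_0·tanβl)/(Z_0 + jZ_L·tanβl) = 93.3 − j81 Ω
Γ_s = (Z_in − Z_s)/(Z_in + Z_s) = (43.3 − j81)/(143 − j81), |Γ_s| = 0.558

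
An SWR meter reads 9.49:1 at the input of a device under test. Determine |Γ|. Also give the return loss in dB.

|Γ| = (S − 1)/(S + 1) = (9.49 − 1)/(9.49 + 1) = 8.49/10.5
RL = −20·log₁₀|Γ| = −20·log₁₀(0.809)

|Γ| ≈ 0.809; return loss ≈ 1.84 dB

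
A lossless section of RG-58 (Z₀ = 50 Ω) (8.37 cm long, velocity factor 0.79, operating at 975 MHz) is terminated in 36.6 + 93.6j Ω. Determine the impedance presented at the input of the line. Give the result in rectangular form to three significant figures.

λ = v/f = 0.79·c / 975 MHz = 0.243 m
βl = 2π·l/λ = 2π × 0.344 = 124°
tan(βl) = tan(124°) = -1.48
Z_in = Z_0·(Z_L + jZ_0·tanβl)/(Z_0 + jZ_L·tanβl)
     = 50·(36.6 + j19.4)/(189 − j54.3)

Z_in ≈ 7.58 + j7.3 Ω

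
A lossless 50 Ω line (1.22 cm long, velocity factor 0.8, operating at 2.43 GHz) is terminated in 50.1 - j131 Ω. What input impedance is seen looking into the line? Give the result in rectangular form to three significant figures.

Z_in ≈ 7.17 − j24.9 Ω

λ = v/f = 0.8·c / 2.43 GHz = 0.0988 m
βl = 2π·l/λ = 2π × 0.124 = 44.5°
tan(βl) = tan(44.5°) = 0.982
Z_in = Z_0·(Z_L + jZ_0·tanβl)/(Z_0 + jZ_L·tanβl)
     = 50·(50.1 − j81.9)/(179 + j49.2)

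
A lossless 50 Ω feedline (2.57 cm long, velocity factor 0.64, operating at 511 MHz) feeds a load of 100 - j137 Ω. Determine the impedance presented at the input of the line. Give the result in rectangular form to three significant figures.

λ = v/f = 0.64·c / 511 MHz = 0.376 m
βl = 2π·l/λ = 2π × 0.0684 = 24.6°
tan(βl) = tan(24.6°) = 0.458
Z_in = Z_0·(Z_L + jZ_0·tanβl)/(Z_0 + jZ_L·tanβl)
     = 50·(100 − j114)/(113 + j45.8)

Z_in ≈ 20.4 − j58.9 Ω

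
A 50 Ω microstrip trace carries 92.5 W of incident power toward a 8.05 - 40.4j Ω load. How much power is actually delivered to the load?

P_delivered ≈ 29.8 W

|Γ| = |(-41.95 − j40.4)/(58.05 − j40.4)| = 0.823
|Γ|² = 0.678
P_refl = |Γ|²·P_inc = 62.7 W, P_del = (1 − |Γ|²)·P_inc = 29.8 W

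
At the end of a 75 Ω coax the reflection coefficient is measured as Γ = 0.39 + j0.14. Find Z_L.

Z_L ≈ 159 + j53.6 Ω

Z_L = Z_0·(1 + Γ)/(1 − Γ) = 75·(1.39 + j0.14)/(0.61 − j0.14)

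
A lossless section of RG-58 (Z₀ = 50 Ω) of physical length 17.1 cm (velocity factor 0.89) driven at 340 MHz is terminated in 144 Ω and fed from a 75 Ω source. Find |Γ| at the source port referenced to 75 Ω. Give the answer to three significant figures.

λ = v/f = 0.89·c / 340 MHz = 0.785 m
βl = 2π·l/λ = 2π × 0.218 = 78.4°
tan(βl) = 4.87
Z_in = Z_0·(Z_L + jZ_0·tanβl)/(Z_0 + jZ_L·tanβl) = 18 − j8.99 Ω
Γ_s = (Z_in − Z_s)/(Z_in + Z_s) = (-57 − j8.99)/(93 − j8.99), |Γ_s| = 0.618

|Γ| ≈ 0.618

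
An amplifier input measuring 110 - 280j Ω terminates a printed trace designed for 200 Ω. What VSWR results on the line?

Γ = (Z_L − Z_0)/(Z_L + Z_0) = (-90 − j280)/(310 − j280)
|Γ| = 294/418 = 0.704
VSWR = (1 + |Γ|)/(1 − |Γ|) = 1.7/0.296

VSWR ≈ 5.76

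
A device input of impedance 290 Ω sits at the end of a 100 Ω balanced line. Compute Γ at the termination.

Γ = (Z_L − Z_0)/(Z_L + Z_0) = (290 − 100)/(290 + 100) = 190/390

Γ = 0.487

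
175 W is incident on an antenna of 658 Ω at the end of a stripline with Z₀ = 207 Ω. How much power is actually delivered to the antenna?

Γ = (658 − 207)/(658 + 207) = 0.521
|Γ|² = 0.272
P_refl = |Γ|²·P_inc = 47.6 W, P_del = (1 − |Γ|²)·P_inc = 127 W

P_delivered ≈ 127 W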